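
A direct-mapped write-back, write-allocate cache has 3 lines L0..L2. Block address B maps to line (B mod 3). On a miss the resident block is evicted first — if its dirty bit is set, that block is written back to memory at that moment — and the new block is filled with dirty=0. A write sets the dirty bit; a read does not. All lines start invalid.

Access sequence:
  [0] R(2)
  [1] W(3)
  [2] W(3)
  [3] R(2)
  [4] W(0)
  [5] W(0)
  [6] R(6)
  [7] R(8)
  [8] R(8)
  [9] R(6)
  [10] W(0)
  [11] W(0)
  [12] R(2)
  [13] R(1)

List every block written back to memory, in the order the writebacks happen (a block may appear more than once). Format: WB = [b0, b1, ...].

0: R B2 → L2 miss [-]
1: W B3 → L0 miss [D]
2: W B3 → L0 hit [D]
3: R B2 → L2 hit [-]
4: W B0 → L0 miss wb→B3 [D]
5: W B0 → L0 hit [D]
6: R B6 → L0 miss wb→B0 [-]
7: R B8 → L2 miss [-]
8: R B8 → L2 hit [-]
9: R B6 → L0 hit [-]
10: W B0 → L0 miss [D]
11: W B0 → L0 hit [D]
12: R B2 → L2 miss [-]
13: R B1 → L1 miss [-]

WB = [3, 0]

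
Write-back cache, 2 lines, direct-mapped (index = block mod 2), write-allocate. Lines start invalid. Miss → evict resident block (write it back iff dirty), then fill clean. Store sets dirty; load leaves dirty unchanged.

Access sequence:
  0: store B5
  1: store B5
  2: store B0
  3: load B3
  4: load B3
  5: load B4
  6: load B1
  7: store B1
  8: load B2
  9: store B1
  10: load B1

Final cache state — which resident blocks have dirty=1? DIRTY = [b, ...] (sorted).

DIRTY = [1]

0: W B5 → L1 miss [D]
1: W B5 → L1 hit [D]
2: W B0 → L0 miss [D]
3: R B3 → L1 miss wb→B5 [-]
4: R B3 → L1 hit [-]
5: R B4 → L0 miss wb→B0 [-]
6: R B1 → L1 miss [-]
7: W B1 → L1 hit [D]
8: R B2 → L0 miss [-]
9: W B1 → L1 hit [D]
10: R B1 → L1 hit [D]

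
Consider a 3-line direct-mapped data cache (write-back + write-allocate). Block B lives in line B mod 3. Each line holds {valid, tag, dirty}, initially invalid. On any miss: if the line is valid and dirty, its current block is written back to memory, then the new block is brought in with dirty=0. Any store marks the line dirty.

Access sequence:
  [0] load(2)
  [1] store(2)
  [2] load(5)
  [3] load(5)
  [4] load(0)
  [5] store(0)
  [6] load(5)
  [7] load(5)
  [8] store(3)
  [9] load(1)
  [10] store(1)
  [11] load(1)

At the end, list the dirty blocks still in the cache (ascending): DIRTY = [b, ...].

DIRTY = [1, 3]

  0 | R B2 → L2 miss [-]
  1 | W B2 → L2 hit [D]
  2 | R B5 → L2 miss wb→B2 [-]
  3 | R B5 → L2 hit [-]
  4 | R B0 → L0 miss [-]
  5 | W B0 → L0 hit [D]
  6 | R B5 → L2 hit [-]
  7 | R B5 → L2 hit [-]
  8 | W B3 → L0 miss wb→B0 [D]
  9 | R B1 → L1 miss [-]
  10 | W B1 → L1 hit [D]
  11 | R B1 → L1 hit [D]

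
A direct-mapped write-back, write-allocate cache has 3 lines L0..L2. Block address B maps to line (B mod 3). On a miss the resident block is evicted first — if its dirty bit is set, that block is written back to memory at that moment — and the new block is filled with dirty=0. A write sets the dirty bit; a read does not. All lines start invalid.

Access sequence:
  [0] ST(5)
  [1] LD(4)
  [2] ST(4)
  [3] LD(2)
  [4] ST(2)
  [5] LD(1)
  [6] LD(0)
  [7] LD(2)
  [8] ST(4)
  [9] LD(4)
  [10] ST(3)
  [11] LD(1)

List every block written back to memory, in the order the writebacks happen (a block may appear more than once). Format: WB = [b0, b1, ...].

WB = [5, 4, 4]

0: W B5 -> L2 miss  d=D]
1: R B4 -> L1 miss  d=-]
2: W B4 -> L1 hit  d=D]
3: R B2 -> L2 miss wb->B5  d=-]
4: W B2 -> L2 hit  d=D]
5: R B1 -> L1 miss wb->B4  d=-]
6: R B0 -> L0 miss  d=-]
7: R B2 -> L2 hit  d=D]
8: W B4 -> L1 miss  d=D]
9: R B4 -> L1 hit  d=D]
10: W B3 -> L0 miss  d=D]
11: R B1 -> L1 miss wb->B4  d=-]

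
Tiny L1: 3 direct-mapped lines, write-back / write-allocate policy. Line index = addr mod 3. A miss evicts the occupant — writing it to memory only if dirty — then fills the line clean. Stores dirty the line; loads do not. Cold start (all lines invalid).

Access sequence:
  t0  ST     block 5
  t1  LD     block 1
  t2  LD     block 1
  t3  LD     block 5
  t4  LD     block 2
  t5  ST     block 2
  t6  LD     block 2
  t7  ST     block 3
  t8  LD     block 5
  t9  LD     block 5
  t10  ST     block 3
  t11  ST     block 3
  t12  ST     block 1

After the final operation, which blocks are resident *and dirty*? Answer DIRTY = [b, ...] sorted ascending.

0: W B5 → L2 miss [D]
1: R B1 → L1 miss [-]
2: R B1 → L1 hit [-]
3: R B5 → L2 hit [D]
4: R B2 → L2 miss wb→B5 [-]
5: W B2 → L2 hit [D]
6: R B2 → L2 hit [D]
7: W B3 → L0 miss [D]
8: R B5 → L2 miss wb→B2 [-]
9: R B5 → L2 hit [-]
10: W B3 → L0 hit [D]
11: W B3 → L0 hit [D]
12: W B1 → L1 hit [D]

DIRTY = [1, 3]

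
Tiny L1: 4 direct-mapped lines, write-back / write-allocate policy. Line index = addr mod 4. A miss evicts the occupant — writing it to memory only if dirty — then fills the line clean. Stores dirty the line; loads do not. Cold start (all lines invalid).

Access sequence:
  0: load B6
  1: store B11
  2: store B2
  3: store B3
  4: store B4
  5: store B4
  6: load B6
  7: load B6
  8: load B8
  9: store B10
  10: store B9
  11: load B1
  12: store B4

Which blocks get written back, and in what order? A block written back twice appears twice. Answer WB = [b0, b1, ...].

WB = [11, 2, 4, 9]

0: R B6 → L2 miss [-]
1: W B11 → L3 miss [D]
2: W B2 → L2 miss [D]
3: W B3 → L3 miss wb→B11 [D]
4: W B4 → L0 miss [D]
5: W B4 → L0 hit [D]
6: R B6 → L2 miss wb→B2 [-]
7: R B6 → L2 hit [-]
8: R B8 → L0 miss wb→B4 [-]
9: W B10 → L2 miss [D]
10: W B9 → L1 miss [D]
11: R B1 → L1 miss wb→B9 [-]
12: W B4 → L0 miss [D]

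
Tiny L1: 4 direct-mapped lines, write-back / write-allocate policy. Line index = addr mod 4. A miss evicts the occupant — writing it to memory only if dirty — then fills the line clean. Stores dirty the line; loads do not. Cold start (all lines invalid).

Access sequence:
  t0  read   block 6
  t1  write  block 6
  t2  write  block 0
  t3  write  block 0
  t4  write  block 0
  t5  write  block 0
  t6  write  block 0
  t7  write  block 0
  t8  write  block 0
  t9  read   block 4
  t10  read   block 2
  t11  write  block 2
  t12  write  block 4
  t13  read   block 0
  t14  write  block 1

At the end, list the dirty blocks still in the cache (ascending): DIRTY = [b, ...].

DIRTY = [1, 2]

0: R B6 -> L2 miss  d=-]
1: W B6 -> L2 hit  d=D]
2: W B0 -> L0 miss  d=D]
3: W B0 -> L0 hit  d=D]
4: W B0 -> L0 hit  d=D]
5: W B0 -> L0 hit  d=D]
6: W B0 -> L0 hit  d=D]
7: W B0 -> L0 hit  d=D]
8: W B0 -> L0 hit  d=D]
9: R B4 -> L0 miss wb->B0  d=-]
10: R B2 -> L2 miss wb->B6  d=-]
11: W B2 -> L2 hit  d=D]
12: W B4 -> L0 hit  d=D]
13: R B0 -> L0 miss wb->B4  d=-]
14: W B1 -> L1 miss  d=D]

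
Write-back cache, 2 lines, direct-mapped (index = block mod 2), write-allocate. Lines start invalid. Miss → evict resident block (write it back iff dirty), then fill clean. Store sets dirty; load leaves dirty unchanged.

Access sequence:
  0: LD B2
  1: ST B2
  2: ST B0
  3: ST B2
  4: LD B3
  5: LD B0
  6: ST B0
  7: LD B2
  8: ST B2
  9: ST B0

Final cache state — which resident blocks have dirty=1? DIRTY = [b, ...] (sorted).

DIRTY = [0]

0: R B2 → L0 miss [-]
1: W B2 → L0 hit [D]
2: W B0 → L0 miss wb→B2 [D]
3: W B2 → L0 miss wb→B0 [D]
4: R B3 → L1 miss [-]
5: R B0 → L0 miss wb→B2 [-]
6: W B0 → L0 hit [D]
7: R B2 → L0 miss wb→B0 [-]
8: W B2 → L0 hit [D]
9: W B0 → L0 miss wb→B2 [D]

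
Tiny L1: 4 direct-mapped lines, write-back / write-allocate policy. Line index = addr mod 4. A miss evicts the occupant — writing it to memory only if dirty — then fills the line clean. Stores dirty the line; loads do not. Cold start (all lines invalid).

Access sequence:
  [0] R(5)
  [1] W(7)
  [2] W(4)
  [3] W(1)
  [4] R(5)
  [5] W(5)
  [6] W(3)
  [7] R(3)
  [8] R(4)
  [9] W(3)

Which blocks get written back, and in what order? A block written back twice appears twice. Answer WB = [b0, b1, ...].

WB = [1, 7]

0: R B5 → L1 miss [-]
1: W B7 → L3 miss [D]
2: W B4 → L0 miss [D]
3: W B1 → L1 miss [D]
4: R B5 → L1 miss wb→B1 [-]
5: W B5 → L1 hit [D]
6: W B3 → L3 miss wb→B7 [D]
7: R B3 → L3 hit [D]
8: R B4 → L0 hit [D]
9: W B3 → L3 hit [D]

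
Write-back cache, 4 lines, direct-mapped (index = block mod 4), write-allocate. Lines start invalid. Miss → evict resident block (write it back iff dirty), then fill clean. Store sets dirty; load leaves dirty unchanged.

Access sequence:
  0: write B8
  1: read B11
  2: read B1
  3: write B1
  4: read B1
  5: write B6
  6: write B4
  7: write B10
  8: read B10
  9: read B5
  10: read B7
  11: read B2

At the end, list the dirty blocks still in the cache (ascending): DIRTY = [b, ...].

0: W B8 -> L0 miss  d=D]
1: R B11 -> L3 miss  d=-]
2: R B1 -> L1 miss  d=-]
3: W B1 -> L1 hit  d=D]
4: R B1 -> L1 hit  d=D]
5: W B6 -> L2 miss  d=D]
6: W B4 -> L0 miss wb->B8  d=D]
7: W B10 -> L2 miss wb->B6  d=D]
8: R B10 -> L2 hit  d=D]
9: R B5 -> L1 miss wb->B1  d=-]
10: R B7 -> L3 miss  d=-]
11: R B2 -> L2 miss wb->B10  d=-]

DIRTY = [4]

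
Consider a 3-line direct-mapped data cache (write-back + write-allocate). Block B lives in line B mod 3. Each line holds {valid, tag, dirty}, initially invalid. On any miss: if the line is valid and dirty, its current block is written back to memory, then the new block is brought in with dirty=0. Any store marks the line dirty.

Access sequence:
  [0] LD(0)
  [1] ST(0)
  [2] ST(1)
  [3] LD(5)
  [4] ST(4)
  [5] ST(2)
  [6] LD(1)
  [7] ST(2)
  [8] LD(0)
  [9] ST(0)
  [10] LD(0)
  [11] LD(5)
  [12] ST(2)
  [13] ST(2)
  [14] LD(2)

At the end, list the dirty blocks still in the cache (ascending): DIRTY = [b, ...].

0: R B0 → L0 miss [-]
1: W B0 → L0 hit [D]
2: W B1 → L1 miss [D]
3: R B5 → L2 miss [-]
4: W B4 → L1 miss wb→B1 [D]
5: W B2 → L2 miss [D]
6: R B1 → L1 miss wb→B4 [-]
7: W B2 → L2 hit [D]
8: R B0 → L0 hit [D]
9: W B0 → L0 hit [D]
10: R B0 → L0 hit [D]
11: R B5 → L2 miss wb→B2 [-]
12: W B2 → L2 miss [D]
13: W B2 → L2 hit [D]
14: R B2 → L2 hit [D]

DIRTY = [0, 2]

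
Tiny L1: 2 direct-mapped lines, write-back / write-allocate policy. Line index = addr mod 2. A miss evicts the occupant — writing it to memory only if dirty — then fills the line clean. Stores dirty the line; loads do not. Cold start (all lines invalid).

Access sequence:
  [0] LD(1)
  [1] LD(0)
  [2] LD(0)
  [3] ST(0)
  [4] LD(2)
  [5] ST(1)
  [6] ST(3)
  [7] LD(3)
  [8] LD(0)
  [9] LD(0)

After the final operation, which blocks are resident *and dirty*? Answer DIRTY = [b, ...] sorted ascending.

DIRTY = [3]

  0 | R B1 → L1 miss [-]
  1 | R B0 → L0 miss [-]
  2 | R B0 → L0 hit [-]
  3 | W B0 → L0 hit [D]
  4 | R B2 → L0 miss wb→B0 [-]
  5 | W B1 → L1 hit [D]
  6 | W B3 → L1 miss wb→B1 [D]
  7 | R B3 → L1 hit [D]
  8 | R B0 → L0 miss [-]
  9 | R B0 → L0 hit [-]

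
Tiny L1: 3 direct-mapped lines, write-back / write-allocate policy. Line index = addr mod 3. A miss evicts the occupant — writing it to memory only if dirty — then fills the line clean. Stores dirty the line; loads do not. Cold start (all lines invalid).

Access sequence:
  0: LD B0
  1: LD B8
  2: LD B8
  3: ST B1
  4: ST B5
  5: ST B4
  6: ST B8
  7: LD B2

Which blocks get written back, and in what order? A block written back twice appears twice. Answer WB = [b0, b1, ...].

WB = [1, 5, 8]

  0 | R B0 → L0 miss [-]
  1 | R B8 → L2 miss [-]
  2 | R B8 → L2 hit [-]
  3 | W B1 → L1 miss [D]
  4 | W B5 → L2 miss [D]
  5 | W B4 → L1 miss wb→B1 [D]
  6 | W B8 → L2 miss wb→B5 [D]
  7 | R B2 → L2 miss wb→B8 [-]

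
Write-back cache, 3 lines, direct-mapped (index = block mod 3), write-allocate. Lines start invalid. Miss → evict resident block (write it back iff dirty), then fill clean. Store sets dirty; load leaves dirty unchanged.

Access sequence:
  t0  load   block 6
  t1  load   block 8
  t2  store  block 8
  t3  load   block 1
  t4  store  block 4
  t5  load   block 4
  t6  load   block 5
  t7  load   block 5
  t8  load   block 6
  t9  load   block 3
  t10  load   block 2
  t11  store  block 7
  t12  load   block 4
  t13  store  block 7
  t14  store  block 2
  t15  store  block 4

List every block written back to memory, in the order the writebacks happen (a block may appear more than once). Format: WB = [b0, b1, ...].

WB = [8, 4, 7, 7]

0: R B6 → L0 miss [-]
1: R B8 → L2 miss [-]
2: W B8 → L2 hit [D]
3: R B1 → L1 miss [-]
4: W B4 → L1 miss [D]
5: R B4 → L1 hit [D]
6: R B5 → L2 miss wb→B8 [-]
7: R B5 → L2 hit [-]
8: R B6 → L0 hit [-]
9: R B3 → L0 miss [-]
10: R B2 → L2 miss [-]
11: W B7 → L1 miss wb→B4 [D]
12: R B4 → L1 miss wb→B7 [-]
13: W B7 → L1 miss [D]
14: W B2 → L2 hit [D]
15: W B4 → L1 miss wb→B7 [D]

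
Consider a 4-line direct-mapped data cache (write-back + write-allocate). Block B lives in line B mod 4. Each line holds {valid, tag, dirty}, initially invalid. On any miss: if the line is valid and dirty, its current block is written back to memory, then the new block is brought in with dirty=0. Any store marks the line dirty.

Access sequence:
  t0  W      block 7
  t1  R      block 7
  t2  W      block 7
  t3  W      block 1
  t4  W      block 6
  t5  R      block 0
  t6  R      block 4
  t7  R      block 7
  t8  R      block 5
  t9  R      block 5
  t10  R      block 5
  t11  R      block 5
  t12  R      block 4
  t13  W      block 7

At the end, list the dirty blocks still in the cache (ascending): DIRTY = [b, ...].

DIRTY = [6, 7]

  0 | W B7 → L3 miss [D]
  1 | R B7 → L3 hit [D]
  2 | W B7 → L3 hit [D]
  3 | W B1 → L1 miss [D]
  4 | W B6 → L2 miss [D]
  5 | R B0 → L0 miss [-]
  6 | R B4 → L0 miss [-]
  7 | R B7 → L3 hit [D]
  8 | R B5 → L1 miss wb→B1 [-]
  9 | R B5 → L1 hit [-]
  10 | R B5 → L1 hit [-]
  11 | R B5 → L1 hit [-]
  12 | R B4 → L0 hit [-]
  13 | W B7 → L3 hit [D]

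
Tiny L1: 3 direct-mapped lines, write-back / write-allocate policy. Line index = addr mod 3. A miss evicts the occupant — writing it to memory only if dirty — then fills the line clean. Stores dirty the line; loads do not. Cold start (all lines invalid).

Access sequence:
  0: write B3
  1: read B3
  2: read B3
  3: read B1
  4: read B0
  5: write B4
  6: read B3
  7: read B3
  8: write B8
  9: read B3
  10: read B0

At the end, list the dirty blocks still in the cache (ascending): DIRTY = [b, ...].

DIRTY = [4, 8]

0: W B3 -> L0 miss  d=D]
1: R B3 -> L0 hit  d=D]
2: R B3 -> L0 hit  d=D]
3: R B1 -> L1 miss  d=-]
4: R B0 -> L0 miss wb->B3  d=-]
5: W B4 -> L1 miss  d=D]
6: R B3 -> L0 miss  d=-]
7: R B3 -> L0 hit  d=-]
8: W B8 -> L2 miss  d=D]
9: R B3 -> L0 hit  d=-]
10: R B0 -> L0 miss  d=-]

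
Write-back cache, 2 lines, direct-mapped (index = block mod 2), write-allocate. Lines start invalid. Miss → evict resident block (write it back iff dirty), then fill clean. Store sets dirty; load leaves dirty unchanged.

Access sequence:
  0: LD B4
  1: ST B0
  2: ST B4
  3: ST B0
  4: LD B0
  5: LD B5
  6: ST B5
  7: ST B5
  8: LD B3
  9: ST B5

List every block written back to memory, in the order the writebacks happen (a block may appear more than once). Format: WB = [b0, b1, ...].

0: R B4 → L0 miss [-]
1: W B0 → L0 miss [D]
2: W B4 → L0 miss wb→B0 [D]
3: W B0 → L0 miss wb→B4 [D]
4: R B0 → L0 hit [D]
5: R B5 → L1 miss [-]
6: W B5 → L1 hit [D]
7: W B5 → L1 hit [D]
8: R B3 → L1 miss wb→B5 [-]
9: W B5 → L1 miss [D]

WB = [0, 4, 5]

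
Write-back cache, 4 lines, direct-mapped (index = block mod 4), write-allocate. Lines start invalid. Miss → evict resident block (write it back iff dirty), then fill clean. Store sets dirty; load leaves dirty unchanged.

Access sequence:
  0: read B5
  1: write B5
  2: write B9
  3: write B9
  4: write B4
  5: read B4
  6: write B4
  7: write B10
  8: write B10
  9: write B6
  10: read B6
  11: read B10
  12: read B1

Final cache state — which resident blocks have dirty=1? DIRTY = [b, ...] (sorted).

DIRTY = [4]

0: R B5 → L1 miss [-]
1: W B5 → L1 hit [D]
2: W B9 → L1 miss wb→B5 [D]
3: W B9 → L1 hit [D]
4: W B4 → L0 miss [D]
5: R B4 → L0 hit [D]
6: W B4 → L0 hit [D]
7: W B10 → L2 miss [D]
8: W B10 → L2 hit [D]
9: W B6 → L2 miss wb→B10 [D]
10: R B6 → L2 hit [D]
11: R B10 → L2 miss wb→B6 [-]
12: R B1 → L1 miss wb→B9 [-]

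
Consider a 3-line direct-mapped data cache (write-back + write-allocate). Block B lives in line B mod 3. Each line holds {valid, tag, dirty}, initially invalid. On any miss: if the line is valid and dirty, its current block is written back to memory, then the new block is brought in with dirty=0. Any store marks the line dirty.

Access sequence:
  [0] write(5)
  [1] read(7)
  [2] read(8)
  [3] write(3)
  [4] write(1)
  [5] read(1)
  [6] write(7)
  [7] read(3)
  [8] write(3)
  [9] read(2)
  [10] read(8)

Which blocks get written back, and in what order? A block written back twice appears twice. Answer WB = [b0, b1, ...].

WB = [5, 1]

  0 | W B5 → L2 miss [D]
  1 | R B7 → L1 miss [-]
  2 | R B8 → L2 miss wb→B5 [-]
  3 | W B3 → L0 miss [D]
  4 | W B1 → L1 miss [D]
  5 | R B1 → L1 hit [D]
  6 | W B7 → L1 miss wb→B1 [D]
  7 | R B3 → L0 hit [D]
  8 | W B3 → L0 hit [D]
  9 | R B2 → L2 miss [-]
  10 | R B8 → L2 miss [-]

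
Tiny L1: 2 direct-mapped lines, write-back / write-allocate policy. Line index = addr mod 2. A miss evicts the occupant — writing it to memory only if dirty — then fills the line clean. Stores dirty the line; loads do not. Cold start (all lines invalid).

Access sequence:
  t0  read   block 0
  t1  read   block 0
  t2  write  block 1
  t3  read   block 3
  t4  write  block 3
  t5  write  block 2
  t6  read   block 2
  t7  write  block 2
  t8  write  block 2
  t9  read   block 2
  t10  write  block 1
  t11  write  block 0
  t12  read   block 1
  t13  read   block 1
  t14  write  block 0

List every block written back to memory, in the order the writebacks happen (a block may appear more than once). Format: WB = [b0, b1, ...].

  0 | R B0 → L0 miss [-]
  1 | R B0 → L0 hit [-]
  2 | W B1 → L1 miss [D]
  3 | R B3 → L1 miss wb→B1 [-]
  4 | W B3 → L1 hit [D]
  5 | W B2 → L0 miss [D]
  6 | R B2 → L0 hit [D]
  7 | W B2 → L0 hit [D]
  8 | W B2 → L0 hit [D]
  9 | R B2 → L0 hit [D]
  10 | W B1 → L1 miss wb→B3 [D]
  11 | W B0 → L0 miss wb→B2 [D]
  12 | R B1 → L1 hit [D]
  13 | R B1 → L1 hit [D]
  14 | W B0 → L0 hit [D]

WB = [1, 3, 2]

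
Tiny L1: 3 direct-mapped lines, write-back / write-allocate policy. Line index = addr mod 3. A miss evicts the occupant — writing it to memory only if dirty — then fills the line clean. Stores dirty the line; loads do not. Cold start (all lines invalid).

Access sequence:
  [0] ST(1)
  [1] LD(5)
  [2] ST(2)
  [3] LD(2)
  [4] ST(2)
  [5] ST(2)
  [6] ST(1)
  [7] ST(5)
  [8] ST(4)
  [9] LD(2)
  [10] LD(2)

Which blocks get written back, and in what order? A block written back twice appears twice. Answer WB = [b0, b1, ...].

WB = [2, 1, 5]

  0 | W B1 → L1 miss [D]
  1 | R B5 → L2 miss [-]
  2 | W B2 → L2 miss [D]
  3 | R B2 → L2 hit [D]
  4 | W B2 → L2 hit [D]
  5 | W B2 → L2 hit [D]
  6 | W B1 → L1 hit [D]
  7 | W B5 → L2 miss wb→B2 [D]
  8 | W B4 → L1 miss wb→B1 [D]
  9 | R B2 → L2 miss wb→B5 [-]
  10 | R B2 → L2 hit [-]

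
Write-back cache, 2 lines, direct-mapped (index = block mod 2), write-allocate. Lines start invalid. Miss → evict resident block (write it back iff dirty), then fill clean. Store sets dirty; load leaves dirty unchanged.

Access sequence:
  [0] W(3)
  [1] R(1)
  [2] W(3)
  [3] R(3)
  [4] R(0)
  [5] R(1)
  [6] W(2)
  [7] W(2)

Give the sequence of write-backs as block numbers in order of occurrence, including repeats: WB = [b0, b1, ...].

WB = [3, 3]

0: W B3 → L1 miss [D]
1: R B1 → L1 miss wb→B3 [-]
2: W B3 → L1 miss [D]
3: R B3 → L1 hit [D]
4: R B0 → L0 miss [-]
5: R B1 → L1 miss wb→B3 [-]
6: W B2 → L0 miss [D]
7: W B2 → L0 hit [D]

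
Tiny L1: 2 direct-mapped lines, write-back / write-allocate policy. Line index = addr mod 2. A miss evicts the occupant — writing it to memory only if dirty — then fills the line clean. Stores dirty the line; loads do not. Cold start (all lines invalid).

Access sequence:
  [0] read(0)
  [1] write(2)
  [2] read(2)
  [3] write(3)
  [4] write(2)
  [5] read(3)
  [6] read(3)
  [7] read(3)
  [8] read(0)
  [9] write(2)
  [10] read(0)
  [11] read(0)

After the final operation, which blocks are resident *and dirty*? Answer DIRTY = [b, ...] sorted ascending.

DIRTY = [3]

0: R B0 → L0 miss [-]
1: W B2 → L0 miss [D]
2: R B2 → L0 hit [D]
3: W B3 → L1 miss [D]
4: W B2 → L0 hit [D]
5: R B3 → L1 hit [D]
6: R B3 → L1 hit [D]
7: R B3 → L1 hit [D]
8: R B0 → L0 miss wb→B2 [-]
9: W B2 → L0 miss [D]
10: R B0 → L0 miss wb→B2 [-]
11: R B0 → L0 hit [-]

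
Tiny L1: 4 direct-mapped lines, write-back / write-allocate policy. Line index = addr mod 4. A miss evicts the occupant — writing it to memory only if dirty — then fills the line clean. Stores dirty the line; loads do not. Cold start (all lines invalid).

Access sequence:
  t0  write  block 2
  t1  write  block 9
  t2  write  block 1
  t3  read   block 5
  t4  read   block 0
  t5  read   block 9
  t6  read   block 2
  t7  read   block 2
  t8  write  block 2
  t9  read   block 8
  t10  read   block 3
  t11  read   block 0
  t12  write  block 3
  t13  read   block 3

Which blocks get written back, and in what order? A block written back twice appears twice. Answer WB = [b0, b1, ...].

WB = [9, 1]

0: W B2 → L2 miss [D]
1: W B9 → L1 miss [D]
2: W B1 → L1 miss wb→B9 [D]
3: R B5 → L1 miss wb→B1 [-]
4: R B0 → L0 miss [-]
5: R B9 → L1 miss [-]
6: R B2 → L2 hit [D]
7: R B2 → L2 hit [D]
8: W B2 → L2 hit [D]
9: R B8 → L0 miss [-]
10: R B3 → L3 miss [-]
11: R B0 → L0 miss [-]
12: W B3 → L3 hit [D]
13: R B3 → L3 hit [D]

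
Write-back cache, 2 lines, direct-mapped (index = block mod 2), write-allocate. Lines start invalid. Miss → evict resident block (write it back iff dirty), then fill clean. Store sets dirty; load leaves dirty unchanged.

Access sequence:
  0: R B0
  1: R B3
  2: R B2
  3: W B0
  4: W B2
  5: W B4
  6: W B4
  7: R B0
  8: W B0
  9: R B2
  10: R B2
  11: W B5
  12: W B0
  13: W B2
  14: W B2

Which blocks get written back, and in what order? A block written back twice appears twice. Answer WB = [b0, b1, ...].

WB = [0, 2, 4, 0, 0]

0: R B0 -> L0 miss  d=-]
1: R B3 -> L1 miss  d=-]
2: R B2 -> L0 miss  d=-]
3: W B0 -> L0 miss  d=D]
4: W B2 -> L0 miss wb->B0  d=D]
5: W B4 -> L0 miss wb->B2  d=D]
6: W B4 -> L0 hit  d=D]
7: R B0 -> L0 miss wb->B4  d=-]
8: W B0 -> L0 hit  d=D]
9: R B2 -> L0 miss wb->B0  d=-]
10: R B2 -> L0 hit  d=-]
11: W B5 -> L1 miss  d=D]
12: W B0 -> L0 miss  d=D]
13: W B2 -> L0 miss wb->B0  d=D]
14: W B2 -> L0 hit  d=D]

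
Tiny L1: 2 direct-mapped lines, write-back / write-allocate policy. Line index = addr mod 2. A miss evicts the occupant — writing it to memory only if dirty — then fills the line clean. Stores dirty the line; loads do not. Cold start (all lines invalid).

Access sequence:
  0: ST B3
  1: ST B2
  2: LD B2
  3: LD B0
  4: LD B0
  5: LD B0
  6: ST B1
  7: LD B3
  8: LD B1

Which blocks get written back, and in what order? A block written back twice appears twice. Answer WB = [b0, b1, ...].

WB = [2, 3, 1]

  0 | W B3 → L1 miss [D]
  1 | W B2 → L0 miss [D]
  2 | R B2 → L0 hit [D]
  3 | R B0 → L0 miss wb→B2 [-]
  4 | R B0 → L0 hit [-]
  5 | R B0 → L0 hit [-]
  6 | W B1 → L1 miss wb→B3 [D]
  7 | R B3 → L1 miss wb→B1 [-]
  8 | R B1 → L1 miss [-]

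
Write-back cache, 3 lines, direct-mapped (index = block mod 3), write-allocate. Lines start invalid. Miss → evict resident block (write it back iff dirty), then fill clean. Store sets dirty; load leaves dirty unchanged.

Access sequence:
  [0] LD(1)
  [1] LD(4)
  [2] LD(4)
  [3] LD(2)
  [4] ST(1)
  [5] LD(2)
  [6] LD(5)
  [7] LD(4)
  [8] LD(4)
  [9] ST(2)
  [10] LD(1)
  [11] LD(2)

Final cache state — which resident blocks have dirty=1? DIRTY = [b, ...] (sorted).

DIRTY = [2]

0: R B1 → L1 miss [-]
1: R B4 → L1 miss [-]
2: R B4 → L1 hit [-]
3: R B2 → L2 miss [-]
4: W B1 → L1 miss [D]
5: R B2 → L2 hit [-]
6: R B5 → L2 miss [-]
7: R B4 → L1 miss wb→B1 [-]
8: R B4 → L1 hit [-]
9: W B2 → L2 miss [D]
10: R B1 → L1 miss [-]
11: R B2 → L2 hit [D]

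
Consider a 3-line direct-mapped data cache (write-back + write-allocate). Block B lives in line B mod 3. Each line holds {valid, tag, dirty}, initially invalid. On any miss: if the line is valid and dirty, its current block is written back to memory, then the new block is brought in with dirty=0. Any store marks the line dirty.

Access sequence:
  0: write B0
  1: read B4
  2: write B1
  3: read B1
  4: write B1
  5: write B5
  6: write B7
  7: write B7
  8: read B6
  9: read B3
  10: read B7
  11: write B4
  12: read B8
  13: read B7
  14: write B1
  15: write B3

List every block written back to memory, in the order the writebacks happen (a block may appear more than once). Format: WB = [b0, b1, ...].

WB = [1, 0, 7, 5, 4]

0: W B0 → L0 miss [D]
1: R B4 → L1 miss [-]
2: W B1 → L1 miss [D]
3: R B1 → L1 hit [D]
4: W B1 → L1 hit [D]
5: W B5 → L2 miss [D]
6: W B7 → L1 miss wb→B1 [D]
7: W B7 → L1 hit [D]
8: R B6 → L0 miss wb→B0 [-]
9: R B3 → L0 miss [-]
10: R B7 → L1 hit [D]
11: W B4 → L1 miss wb→B7 [D]
12: R B8 → L2 miss wb→B5 [-]
13: R B7 → L1 miss wb→B4 [-]
14: W B1 → L1 miss [D]
15: W B3 → L0 hit [D]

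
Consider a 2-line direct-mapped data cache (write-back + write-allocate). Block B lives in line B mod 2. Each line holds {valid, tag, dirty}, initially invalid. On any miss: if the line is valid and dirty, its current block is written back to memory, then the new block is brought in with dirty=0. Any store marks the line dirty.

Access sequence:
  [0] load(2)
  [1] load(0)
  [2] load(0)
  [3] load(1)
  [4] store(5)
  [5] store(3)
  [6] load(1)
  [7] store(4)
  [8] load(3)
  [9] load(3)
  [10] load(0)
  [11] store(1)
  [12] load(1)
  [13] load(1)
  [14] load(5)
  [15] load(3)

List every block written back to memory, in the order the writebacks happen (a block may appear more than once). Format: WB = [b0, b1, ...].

WB = [5, 3, 4, 1]

  0 | R B2 → L0 miss [-]
  1 | R B0 → L0 miss [-]
  2 | R B0 → L0 hit [-]
  3 | R B1 → L1 miss [-]
  4 | W B5 → L1 miss [D]
  5 | W B3 → L1 miss wb→B5 [D]
  6 | R B1 → L1 miss wb→B3 [-]
  7 | W B4 → L0 miss [D]
  8 | R B3 → L1 miss [-]
  9 | R B3 → L1 hit [-]
  10 | R B0 → L0 miss wb→B4 [-]
  11 | W B1 → L1 miss [D]
  12 | R B1 → L1 hit [D]
  13 | R B1 → L1 hit [D]
  14 | R B5 → L1 miss wb→B1 [-]
  15 | R B3 → L1 miss [-]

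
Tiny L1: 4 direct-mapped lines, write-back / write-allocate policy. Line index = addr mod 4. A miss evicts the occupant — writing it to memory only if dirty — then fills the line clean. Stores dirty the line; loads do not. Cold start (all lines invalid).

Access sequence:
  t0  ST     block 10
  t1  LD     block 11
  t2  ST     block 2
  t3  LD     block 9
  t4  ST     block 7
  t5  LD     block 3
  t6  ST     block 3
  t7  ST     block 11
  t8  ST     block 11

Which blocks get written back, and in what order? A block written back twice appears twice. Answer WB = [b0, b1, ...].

0: W B10 → L2 miss [D]
1: R B11 → L3 miss [-]
2: W B2 → L2 miss wb→B10 [D]
3: R B9 → L1 miss [-]
4: W B7 → L3 miss [D]
5: R B3 → L3 miss wb→B7 [-]
6: W B3 → L3 hit [D]
7: W B11 → L3 miss wb→B3 [D]
8: W B11 → L3 hit [D]

WB = [10, 7, 3]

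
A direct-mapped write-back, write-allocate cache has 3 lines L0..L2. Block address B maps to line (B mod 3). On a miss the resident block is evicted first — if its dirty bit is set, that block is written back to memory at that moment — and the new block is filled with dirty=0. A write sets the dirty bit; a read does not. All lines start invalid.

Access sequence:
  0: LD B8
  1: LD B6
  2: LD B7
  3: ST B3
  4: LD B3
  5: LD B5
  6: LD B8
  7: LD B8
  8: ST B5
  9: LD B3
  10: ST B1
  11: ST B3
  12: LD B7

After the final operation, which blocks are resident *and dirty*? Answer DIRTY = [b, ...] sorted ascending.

DIRTY = [3, 5]

0: R B8 -> L2 miss  d=-]
1: R B6 -> L0 miss  d=-]
2: R B7 -> L1 miss  d=-]
3: W B3 -> L0 miss  d=D]
4: R B3 -> L0 hit  d=D]
5: R B5 -> L2 miss  d=-]
6: R B8 -> L2 miss  d=-]
7: R B8 -> L2 hit  d=-]
8: W B5 -> L2 miss  d=D]
9: R B3 -> L0 hit  d=D]
10: W B1 -> L1 miss  d=D]
11: W B3 -> L0 hit  d=D]
12: R B7 -> L1 miss wb->B1  d=-]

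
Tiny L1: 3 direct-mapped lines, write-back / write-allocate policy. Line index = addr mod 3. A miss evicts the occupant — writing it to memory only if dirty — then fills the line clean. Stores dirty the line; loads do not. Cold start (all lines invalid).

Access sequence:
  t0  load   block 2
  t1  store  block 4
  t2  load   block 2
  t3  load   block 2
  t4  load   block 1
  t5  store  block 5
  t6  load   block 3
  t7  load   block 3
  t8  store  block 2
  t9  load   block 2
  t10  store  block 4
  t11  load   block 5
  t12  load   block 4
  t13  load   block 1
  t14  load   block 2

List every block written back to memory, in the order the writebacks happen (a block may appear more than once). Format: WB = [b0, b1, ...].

0: R B2 -> L2 miss  d=-]
1: W B4 -> L1 miss  d=D]
2: R B2 -> L2 hit  d=-]
3: R B2 -> L2 hit  d=-]
4: R B1 -> L1 miss wb->B4  d=-]
5: W B5 -> L2 miss  d=D]
6: R B3 -> L0 miss  d=-]
7: R B3 -> L0 hit  d=-]
8: W B2 -> L2 miss wb->B5  d=D]
9: R B2 -> L2 hit  d=D]
10: W B4 -> L1 miss  d=D]
11: R B5 -> L2 miss wb->B2  d=-]
12: R B4 -> L1 hit  d=D]
13: R B1 -> L1 miss wb->B4  d=-]
14: R B2 -> L2 miss  d=-]

WB = [4, 5, 2, 4]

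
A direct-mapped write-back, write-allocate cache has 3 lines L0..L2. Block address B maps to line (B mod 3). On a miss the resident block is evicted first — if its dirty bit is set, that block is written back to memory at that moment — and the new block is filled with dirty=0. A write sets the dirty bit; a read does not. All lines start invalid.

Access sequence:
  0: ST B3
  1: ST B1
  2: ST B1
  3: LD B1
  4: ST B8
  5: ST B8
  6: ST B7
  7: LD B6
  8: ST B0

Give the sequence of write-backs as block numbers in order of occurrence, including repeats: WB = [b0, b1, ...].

0: W B3 → L0 miss [D]
1: W B1 → L1 miss [D]
2: W B1 → L1 hit [D]
3: R B1 → L1 hit [D]
4: W B8 → L2 miss [D]
5: W B8 → L2 hit [D]
6: W B7 → L1 miss wb→B1 [D]
7: R B6 → L0 miss wb→B3 [-]
8: W B0 → L0 miss [D]

WB = [1, 3]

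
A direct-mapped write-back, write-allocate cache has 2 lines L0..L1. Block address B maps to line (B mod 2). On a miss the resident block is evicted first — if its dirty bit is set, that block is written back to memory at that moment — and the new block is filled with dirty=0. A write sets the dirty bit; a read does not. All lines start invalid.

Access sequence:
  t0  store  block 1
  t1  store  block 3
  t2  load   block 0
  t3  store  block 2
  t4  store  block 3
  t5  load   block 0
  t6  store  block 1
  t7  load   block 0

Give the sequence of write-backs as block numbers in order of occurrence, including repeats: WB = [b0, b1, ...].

WB = [1, 2, 3]

0: W B1 → L1 miss [D]
1: W B3 → L1 miss wb→B1 [D]
2: R B0 → L0 miss [-]
3: W B2 → L0 miss [D]
4: W B3 → L1 hit [D]
5: R B0 → L0 miss wb→B2 [-]
6: W B1 → L1 miss wb→B3 [D]
7: R B0 → L0 hit [-]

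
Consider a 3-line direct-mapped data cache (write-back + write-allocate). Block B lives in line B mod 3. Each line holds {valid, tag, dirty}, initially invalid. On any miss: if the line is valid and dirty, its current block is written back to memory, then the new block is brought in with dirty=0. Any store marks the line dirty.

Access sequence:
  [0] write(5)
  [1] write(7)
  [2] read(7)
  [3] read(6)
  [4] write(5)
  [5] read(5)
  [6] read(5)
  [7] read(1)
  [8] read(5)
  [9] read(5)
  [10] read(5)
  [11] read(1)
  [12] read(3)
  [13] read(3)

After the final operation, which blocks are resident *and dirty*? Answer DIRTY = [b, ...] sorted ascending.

DIRTY = [5]

  0 | W B5 → L2 miss [D]
  1 | W B7 → L1 miss [D]
  2 | R B7 → L1 hit [D]
  3 | R B6 → L0 miss [-]
  4 | W B5 → L2 hit [D]
  5 | R B5 → L2 hit [D]
  6 | R B5 → L2 hit [D]
  7 | R B1 → L1 miss wb→B7 [-]
  8 | R B5 → L2 hit [D]
  9 | R B5 → L2 hit [D]
  10 | R B5 → L2 hit [D]
  11 | R B1 → L1 hit [-]
  12 | R B3 → L0 miss [-]
  13 | R B3 → L0 hit [-]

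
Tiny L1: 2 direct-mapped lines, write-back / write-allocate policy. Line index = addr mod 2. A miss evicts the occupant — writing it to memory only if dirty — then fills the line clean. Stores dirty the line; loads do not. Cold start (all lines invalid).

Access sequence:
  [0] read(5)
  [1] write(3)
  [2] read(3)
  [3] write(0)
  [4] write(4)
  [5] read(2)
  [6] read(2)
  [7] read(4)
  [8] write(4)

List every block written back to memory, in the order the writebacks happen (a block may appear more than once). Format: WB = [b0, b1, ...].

WB = [0, 4]

0: R B5 -> L1 miss  d=-]
1: W B3 -> L1 miss  d=D]
2: R B3 -> L1 hit  d=D]
3: W B0 -> L0 miss  d=D]
4: W B4 -> L0 miss wb->B0  d=D]
5: R B2 -> L0 miss wb->B4  d=-]
6: R B2 -> L0 hit  d=-]
7: R B4 -> L0 miss  d=-]
8: W B4 -> L0 hit  d=D]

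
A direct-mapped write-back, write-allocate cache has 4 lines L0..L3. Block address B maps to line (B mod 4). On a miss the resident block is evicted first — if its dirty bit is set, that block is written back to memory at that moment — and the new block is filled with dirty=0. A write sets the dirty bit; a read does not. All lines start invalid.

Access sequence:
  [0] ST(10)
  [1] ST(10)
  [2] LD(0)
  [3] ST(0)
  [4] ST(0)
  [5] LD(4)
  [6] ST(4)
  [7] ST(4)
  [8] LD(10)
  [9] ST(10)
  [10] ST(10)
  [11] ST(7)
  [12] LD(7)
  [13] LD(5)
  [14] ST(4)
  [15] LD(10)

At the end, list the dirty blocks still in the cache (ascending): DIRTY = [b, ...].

DIRTY = [4, 7, 10]

0: W B10 -> L2 miss  d=D]
1: W B10 -> L2 hit  d=D]
2: R B0 -> L0 miss  d=-]
3: W B0 -> L0 hit  d=D]
4: W B0 -> L0 hit  d=D]
5: R B4 -> L0 miss wb->B0  d=-]
6: W B4 -> L0 hit  d=D]
7: W B4 -> L0 hit  d=D]
8: R B10 -> L2 hit  d=D]
9: W B10 -> L2 hit  d=D]
10: W B10 -> L2 hit  d=D]
11: W B7 -> L3 miss  d=D]
12: R B7 -> L3 hit  d=D]
13: R B5 -> L1 miss  d=-]
14: W B4 -> L0 hit  d=D]
15: R B10 -> L2 hit  d=D]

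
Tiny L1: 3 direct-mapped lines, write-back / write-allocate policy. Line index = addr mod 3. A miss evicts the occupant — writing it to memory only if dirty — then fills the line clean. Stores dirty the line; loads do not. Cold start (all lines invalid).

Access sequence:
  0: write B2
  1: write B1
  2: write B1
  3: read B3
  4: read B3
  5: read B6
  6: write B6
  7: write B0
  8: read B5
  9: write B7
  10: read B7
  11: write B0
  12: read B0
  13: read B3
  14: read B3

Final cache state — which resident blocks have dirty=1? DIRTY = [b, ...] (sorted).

DIRTY = [7]

0: W B2 → L2 miss [D]
1: W B1 → L1 miss [D]
2: W B1 → L1 hit [D]
3: R B3 → L0 miss [-]
4: R B3 → L0 hit [-]
5: R B6 → L0 miss [-]
6: W B6 → L0 hit [D]
7: W B0 → L0 miss wb→B6 [D]
8: R B5 → L2 miss wb→B2 [-]
9: W B7 → L1 miss wb→B1 [D]
10: R B7 → L1 hit [D]
11: W B0 → L0 hit [D]
12: R B0 → L0 hit [D]
13: R B3 → L0 miss wb→B0 [-]
14: R B3 → L0 hit [-]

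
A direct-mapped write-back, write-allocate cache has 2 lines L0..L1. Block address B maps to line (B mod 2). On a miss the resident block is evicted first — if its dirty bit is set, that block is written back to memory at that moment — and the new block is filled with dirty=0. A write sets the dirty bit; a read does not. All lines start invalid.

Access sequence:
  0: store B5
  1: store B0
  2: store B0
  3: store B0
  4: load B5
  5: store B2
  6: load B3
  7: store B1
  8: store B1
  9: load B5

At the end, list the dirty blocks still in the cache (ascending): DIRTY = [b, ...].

0: W B5 → L1 miss [D]
1: W B0 → L0 miss [D]
2: W B0 → L0 hit [D]
3: W B0 → L0 hit [D]
4: R B5 → L1 hit [D]
5: W B2 → L0 miss wb→B0 [D]
6: R B3 → L1 miss wb→B5 [-]
7: W B1 → L1 miss [D]
8: W B1 → L1 hit [D]
9: R B5 → L1 miss wb→B1 [-]

DIRTY = [2]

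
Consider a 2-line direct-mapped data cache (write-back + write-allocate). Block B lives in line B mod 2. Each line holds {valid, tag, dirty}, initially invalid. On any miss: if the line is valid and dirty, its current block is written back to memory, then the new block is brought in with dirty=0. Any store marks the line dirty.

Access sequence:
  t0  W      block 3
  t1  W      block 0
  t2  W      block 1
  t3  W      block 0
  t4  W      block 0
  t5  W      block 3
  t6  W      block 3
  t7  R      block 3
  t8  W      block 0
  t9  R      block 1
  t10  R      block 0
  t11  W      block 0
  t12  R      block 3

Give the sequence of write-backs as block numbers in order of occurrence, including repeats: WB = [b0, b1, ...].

WB = [3, 1, 3]

  0 | W B3 → L1 miss [D]
  1 | W B0 → L0 miss [D]
  2 | W B1 → L1 miss wb→B3 [D]
  3 | W B0 → L0 hit [D]
  4 | W B0 → L0 hit [D]
  5 | W B3 → L1 miss wb→B1 [D]
  6 | W B3 → L1 hit [D]
  7 | R B3 → L1 hit [D]
  8 | W B0 → L0 hit [D]
  9 | R B1 → L1 miss wb→B3 [-]
  10 | R B0 → L0 hit [D]
  11 | W B0 → L0 hit [D]
  12 | R B3 → L1 miss [-]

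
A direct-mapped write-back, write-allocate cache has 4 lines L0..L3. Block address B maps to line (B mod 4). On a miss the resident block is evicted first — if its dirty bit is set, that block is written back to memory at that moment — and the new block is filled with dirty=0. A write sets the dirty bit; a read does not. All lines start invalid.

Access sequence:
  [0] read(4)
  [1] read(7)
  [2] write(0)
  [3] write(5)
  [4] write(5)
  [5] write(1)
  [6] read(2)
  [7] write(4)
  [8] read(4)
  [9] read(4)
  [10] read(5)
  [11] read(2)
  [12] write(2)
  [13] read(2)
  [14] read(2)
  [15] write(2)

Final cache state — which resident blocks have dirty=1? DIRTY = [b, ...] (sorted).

DIRTY = [2, 4]

  0 | R B4 → L0 miss [-]
  1 | R B7 → L3 miss [-]
  2 | W B0 → L0 miss [D]
  3 | W B5 → L1 miss [D]
  4 | W B5 → L1 hit [D]
  5 | W B1 → L1 miss wb→B5 [D]
  6 | R B2 → L2 miss [-]
  7 | W B4 → L0 miss wb→B0 [D]
  8 | R B4 → L0 hit [D]
  9 | R B4 → L0 hit [D]
  10 | R B5 → L1 miss wb→B1 [-]
  11 | R B2 → L2 hit [-]
  12 | W B2 → L2 hit [D]
  13 | R B2 → L2 hit [D]
  14 | R B2 → L2 hit [D]
  15 | W B2 → L2 hit [D]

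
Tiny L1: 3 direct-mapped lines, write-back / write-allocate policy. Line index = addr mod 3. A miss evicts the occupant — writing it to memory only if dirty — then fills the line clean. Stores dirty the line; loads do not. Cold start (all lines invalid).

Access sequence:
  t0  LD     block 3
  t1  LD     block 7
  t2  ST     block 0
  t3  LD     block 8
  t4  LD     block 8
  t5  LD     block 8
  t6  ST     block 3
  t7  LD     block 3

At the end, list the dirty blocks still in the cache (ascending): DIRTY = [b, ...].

0: R B3 -> L0 miss  d=-]
1: R B7 -> L1 miss  d=-]
2: W B0 -> L0 miss  d=D]
3: R B8 -> L2 miss  d=-]
4: R B8 -> L2 hit  d=-]
5: R B8 -> L2 hit  d=-]
6: W B3 -> L0 miss wb->B0  d=D]
7: R B3 -> L0 hit  d=D]

DIRTY = [3]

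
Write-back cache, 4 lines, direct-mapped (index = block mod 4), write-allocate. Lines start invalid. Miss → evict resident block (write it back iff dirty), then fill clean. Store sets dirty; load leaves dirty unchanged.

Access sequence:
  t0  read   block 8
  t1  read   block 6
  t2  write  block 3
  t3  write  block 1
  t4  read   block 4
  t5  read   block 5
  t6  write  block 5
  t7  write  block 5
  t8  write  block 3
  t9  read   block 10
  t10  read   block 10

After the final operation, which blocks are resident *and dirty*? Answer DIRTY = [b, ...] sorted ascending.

DIRTY = [3, 5]

  0 | R B8 → L0 miss [-]
  1 | R B6 → L2 miss [-]
  2 | W B3 → L3 miss [D]
  3 | W B1 → L1 miss [D]
  4 | R B4 → L0 miss [-]
  5 | R B5 → L1 miss wb→B1 [-]
  6 | W B5 → L1 hit [D]
  7 | W B5 → L1 hit [D]
  8 | W B3 → L3 hit [D]
  9 | R B10 → L2 miss [-]
  10 | R B10 → L2 hit [-]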